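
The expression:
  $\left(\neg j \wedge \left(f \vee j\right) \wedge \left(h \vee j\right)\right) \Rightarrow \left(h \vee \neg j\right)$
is always true.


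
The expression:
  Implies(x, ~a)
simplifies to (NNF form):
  ~a | ~x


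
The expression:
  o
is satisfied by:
  {o: True}


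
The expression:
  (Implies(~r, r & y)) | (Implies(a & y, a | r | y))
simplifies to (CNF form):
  True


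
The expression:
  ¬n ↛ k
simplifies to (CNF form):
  k ∨ ¬n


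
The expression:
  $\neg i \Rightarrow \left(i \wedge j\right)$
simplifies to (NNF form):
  $i$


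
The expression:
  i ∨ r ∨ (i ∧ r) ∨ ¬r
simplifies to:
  True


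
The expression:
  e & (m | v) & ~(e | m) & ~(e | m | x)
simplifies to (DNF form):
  False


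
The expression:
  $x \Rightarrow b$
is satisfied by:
  {b: True, x: False}
  {x: False, b: False}
  {x: True, b: True}


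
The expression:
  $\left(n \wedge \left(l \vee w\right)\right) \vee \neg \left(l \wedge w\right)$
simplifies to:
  $n \vee \neg l \vee \neg w$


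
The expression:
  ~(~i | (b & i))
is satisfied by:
  {i: True, b: False}


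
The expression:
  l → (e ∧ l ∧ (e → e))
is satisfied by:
  {e: True, l: False}
  {l: False, e: False}
  {l: True, e: True}


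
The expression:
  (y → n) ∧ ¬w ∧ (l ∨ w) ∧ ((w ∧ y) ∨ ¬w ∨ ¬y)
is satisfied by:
  {n: True, l: True, y: False, w: False}
  {l: True, n: False, y: False, w: False}
  {n: True, y: True, l: True, w: False}


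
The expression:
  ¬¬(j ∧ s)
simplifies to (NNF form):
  j ∧ s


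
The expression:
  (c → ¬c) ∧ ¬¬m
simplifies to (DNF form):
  m ∧ ¬c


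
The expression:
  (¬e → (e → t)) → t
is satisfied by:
  {t: True}


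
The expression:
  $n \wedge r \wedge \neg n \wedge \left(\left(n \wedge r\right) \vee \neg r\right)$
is never true.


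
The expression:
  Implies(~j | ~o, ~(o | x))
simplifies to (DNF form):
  (j & o) | (~o & ~x)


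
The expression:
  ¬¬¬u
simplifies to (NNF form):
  ¬u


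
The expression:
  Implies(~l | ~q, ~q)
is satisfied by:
  {l: True, q: False}
  {q: False, l: False}
  {q: True, l: True}


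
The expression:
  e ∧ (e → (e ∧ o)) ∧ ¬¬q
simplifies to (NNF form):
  e ∧ o ∧ q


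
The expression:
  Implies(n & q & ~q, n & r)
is always true.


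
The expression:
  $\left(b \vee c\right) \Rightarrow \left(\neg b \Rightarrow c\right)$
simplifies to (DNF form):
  $\text{True}$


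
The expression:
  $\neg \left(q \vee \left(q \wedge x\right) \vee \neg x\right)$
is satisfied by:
  {x: True, q: False}


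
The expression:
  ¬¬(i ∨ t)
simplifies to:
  i ∨ t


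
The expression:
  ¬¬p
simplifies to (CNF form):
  p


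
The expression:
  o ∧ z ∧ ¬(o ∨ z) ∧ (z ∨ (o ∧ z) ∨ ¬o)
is never true.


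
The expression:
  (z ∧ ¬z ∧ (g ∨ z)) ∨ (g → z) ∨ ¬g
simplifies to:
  z ∨ ¬g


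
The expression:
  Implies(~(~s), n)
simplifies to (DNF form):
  n | ~s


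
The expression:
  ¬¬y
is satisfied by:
  {y: True}


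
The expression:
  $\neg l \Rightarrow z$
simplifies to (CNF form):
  $l \vee z$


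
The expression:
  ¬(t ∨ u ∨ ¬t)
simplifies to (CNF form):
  False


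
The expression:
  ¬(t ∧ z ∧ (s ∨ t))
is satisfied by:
  {t: False, z: False}
  {z: True, t: False}
  {t: True, z: False}


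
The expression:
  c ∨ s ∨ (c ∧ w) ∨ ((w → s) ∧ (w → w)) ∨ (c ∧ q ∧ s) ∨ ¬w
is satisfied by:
  {c: True, s: True, w: False}
  {c: True, w: False, s: False}
  {s: True, w: False, c: False}
  {s: False, w: False, c: False}
  {c: True, s: True, w: True}
  {c: True, w: True, s: False}
  {s: True, w: True, c: False}


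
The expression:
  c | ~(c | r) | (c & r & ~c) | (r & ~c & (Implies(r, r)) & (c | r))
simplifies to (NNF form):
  True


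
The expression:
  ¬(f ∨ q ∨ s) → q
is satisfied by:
  {q: True, s: True, f: True}
  {q: True, s: True, f: False}
  {q: True, f: True, s: False}
  {q: True, f: False, s: False}
  {s: True, f: True, q: False}
  {s: True, f: False, q: False}
  {f: True, s: False, q: False}


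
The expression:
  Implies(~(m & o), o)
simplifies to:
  o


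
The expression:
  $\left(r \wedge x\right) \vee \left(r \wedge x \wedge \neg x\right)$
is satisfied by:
  {r: True, x: True}


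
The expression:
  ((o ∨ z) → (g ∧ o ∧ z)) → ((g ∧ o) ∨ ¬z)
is always true.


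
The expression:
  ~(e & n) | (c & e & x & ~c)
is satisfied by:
  {e: False, n: False}
  {n: True, e: False}
  {e: True, n: False}


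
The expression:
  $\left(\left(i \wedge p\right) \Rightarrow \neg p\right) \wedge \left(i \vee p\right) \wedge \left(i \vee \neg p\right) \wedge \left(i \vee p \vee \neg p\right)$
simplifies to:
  $i \wedge \neg p$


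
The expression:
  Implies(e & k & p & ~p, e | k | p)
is always true.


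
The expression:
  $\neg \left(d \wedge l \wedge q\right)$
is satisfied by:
  {l: False, q: False, d: False}
  {d: True, l: False, q: False}
  {q: True, l: False, d: False}
  {d: True, q: True, l: False}
  {l: True, d: False, q: False}
  {d: True, l: True, q: False}
  {q: True, l: True, d: False}


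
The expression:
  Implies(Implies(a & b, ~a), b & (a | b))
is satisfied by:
  {b: True}


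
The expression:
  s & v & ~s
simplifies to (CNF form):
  False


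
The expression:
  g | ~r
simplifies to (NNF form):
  g | ~r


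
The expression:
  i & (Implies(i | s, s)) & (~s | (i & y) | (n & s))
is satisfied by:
  {i: True, s: True, n: True, y: True}
  {i: True, s: True, n: True, y: False}
  {i: True, s: True, y: True, n: False}


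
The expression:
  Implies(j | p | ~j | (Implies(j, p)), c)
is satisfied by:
  {c: True}


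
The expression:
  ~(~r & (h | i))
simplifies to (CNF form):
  (r | ~h) & (r | ~i)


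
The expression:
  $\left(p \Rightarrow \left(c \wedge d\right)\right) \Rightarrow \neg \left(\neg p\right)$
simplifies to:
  $p$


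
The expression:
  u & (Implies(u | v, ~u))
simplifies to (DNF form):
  False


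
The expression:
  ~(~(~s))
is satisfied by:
  {s: False}


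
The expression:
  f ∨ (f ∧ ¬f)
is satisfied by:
  {f: True}


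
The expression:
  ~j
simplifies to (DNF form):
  ~j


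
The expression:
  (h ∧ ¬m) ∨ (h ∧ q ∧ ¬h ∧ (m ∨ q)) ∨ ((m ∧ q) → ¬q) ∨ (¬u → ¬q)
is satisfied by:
  {u: True, m: False, q: False}
  {m: False, q: False, u: False}
  {u: True, q: True, m: False}
  {q: True, m: False, u: False}
  {u: True, m: True, q: False}
  {m: True, u: False, q: False}
  {u: True, q: True, m: True}


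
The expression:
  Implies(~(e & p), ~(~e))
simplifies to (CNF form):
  e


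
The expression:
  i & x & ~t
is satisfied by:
  {i: True, x: True, t: False}


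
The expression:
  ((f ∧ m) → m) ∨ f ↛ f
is always true.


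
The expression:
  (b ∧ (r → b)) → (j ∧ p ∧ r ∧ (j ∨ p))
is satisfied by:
  {j: True, p: True, r: True, b: False}
  {j: True, p: True, r: False, b: False}
  {j: True, r: True, p: False, b: False}
  {j: True, r: False, p: False, b: False}
  {p: True, r: True, j: False, b: False}
  {p: True, r: False, j: False, b: False}
  {r: True, j: False, p: False, b: False}
  {r: False, j: False, p: False, b: False}
  {b: True, j: True, p: True, r: True}


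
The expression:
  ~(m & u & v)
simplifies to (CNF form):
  ~m | ~u | ~v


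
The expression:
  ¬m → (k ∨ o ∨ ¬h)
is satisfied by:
  {k: True, o: True, m: True, h: False}
  {k: True, o: True, h: False, m: False}
  {k: True, m: True, h: False, o: False}
  {k: True, h: False, m: False, o: False}
  {o: True, m: True, h: False, k: False}
  {o: True, h: False, m: False, k: False}
  {m: True, o: False, h: False, k: False}
  {o: False, h: False, m: False, k: False}
  {o: True, k: True, h: True, m: True}
  {o: True, k: True, h: True, m: False}
  {k: True, h: True, m: True, o: False}
  {k: True, h: True, o: False, m: False}
  {m: True, h: True, o: True, k: False}
  {h: True, o: True, k: False, m: False}
  {h: True, m: True, k: False, o: False}


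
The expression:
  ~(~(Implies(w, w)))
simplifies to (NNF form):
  True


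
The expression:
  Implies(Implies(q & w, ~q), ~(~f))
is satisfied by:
  {w: True, f: True, q: True}
  {w: True, f: True, q: False}
  {f: True, q: True, w: False}
  {f: True, q: False, w: False}
  {w: True, q: True, f: False}


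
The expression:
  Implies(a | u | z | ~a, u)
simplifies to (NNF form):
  u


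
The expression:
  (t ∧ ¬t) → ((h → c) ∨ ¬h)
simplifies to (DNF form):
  True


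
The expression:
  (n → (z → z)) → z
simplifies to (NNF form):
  z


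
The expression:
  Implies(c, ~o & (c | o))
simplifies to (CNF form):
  ~c | ~o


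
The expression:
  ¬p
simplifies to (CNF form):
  ¬p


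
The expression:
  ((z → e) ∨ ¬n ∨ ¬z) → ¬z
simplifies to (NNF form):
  (n ∧ ¬e) ∨ ¬z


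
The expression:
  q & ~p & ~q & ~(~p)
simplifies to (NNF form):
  False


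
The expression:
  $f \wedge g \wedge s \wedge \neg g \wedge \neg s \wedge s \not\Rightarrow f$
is never true.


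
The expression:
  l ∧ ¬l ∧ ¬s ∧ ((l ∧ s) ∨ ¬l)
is never true.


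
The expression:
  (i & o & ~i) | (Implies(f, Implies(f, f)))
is always true.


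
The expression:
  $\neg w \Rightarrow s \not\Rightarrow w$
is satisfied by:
  {s: True, w: True}
  {s: True, w: False}
  {w: True, s: False}


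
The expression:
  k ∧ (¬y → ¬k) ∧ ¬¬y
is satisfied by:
  {y: True, k: True}


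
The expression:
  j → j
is always true.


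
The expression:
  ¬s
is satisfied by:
  {s: False}


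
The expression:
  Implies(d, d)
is always true.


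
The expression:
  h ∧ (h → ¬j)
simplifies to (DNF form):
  h ∧ ¬j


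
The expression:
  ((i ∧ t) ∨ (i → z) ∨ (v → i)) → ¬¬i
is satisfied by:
  {i: True}


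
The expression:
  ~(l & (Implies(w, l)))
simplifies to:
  ~l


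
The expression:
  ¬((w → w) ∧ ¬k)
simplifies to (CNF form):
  k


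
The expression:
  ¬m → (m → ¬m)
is always true.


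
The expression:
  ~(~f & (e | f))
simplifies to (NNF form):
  f | ~e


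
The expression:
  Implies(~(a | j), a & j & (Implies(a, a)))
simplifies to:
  a | j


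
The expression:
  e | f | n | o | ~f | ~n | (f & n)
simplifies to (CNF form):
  True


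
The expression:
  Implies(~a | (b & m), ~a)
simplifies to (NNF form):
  ~a | ~b | ~m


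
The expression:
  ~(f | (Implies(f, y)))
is never true.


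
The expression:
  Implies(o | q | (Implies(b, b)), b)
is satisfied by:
  {b: True}


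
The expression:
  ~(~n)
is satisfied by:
  {n: True}


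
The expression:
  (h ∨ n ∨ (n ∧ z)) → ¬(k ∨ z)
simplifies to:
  (¬h ∨ ¬k) ∧ (¬h ∨ ¬z) ∧ (¬k ∨ ¬n) ∧ (¬n ∨ ¬z)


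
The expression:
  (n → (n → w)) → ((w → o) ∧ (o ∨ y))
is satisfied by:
  {y: True, o: True, n: True, w: False}
  {y: True, o: True, n: False, w: False}
  {o: True, n: True, w: False, y: False}
  {o: True, n: False, w: False, y: False}
  {y: True, o: True, w: True, n: True}
  {y: True, o: True, w: True, n: False}
  {o: True, w: True, n: True, y: False}
  {o: True, w: True, n: False, y: False}
  {y: True, w: False, n: True, o: False}
  {y: True, w: False, n: False, o: False}
  {n: True, o: False, w: False, y: False}


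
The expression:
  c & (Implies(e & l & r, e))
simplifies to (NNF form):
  c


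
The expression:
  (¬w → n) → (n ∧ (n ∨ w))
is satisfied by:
  {n: True, w: False}
  {w: False, n: False}
  {w: True, n: True}


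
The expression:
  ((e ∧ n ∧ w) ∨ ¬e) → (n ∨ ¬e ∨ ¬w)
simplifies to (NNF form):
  True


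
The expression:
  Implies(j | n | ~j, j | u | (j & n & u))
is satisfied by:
  {u: True, j: True}
  {u: True, j: False}
  {j: True, u: False}


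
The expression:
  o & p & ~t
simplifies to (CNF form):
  o & p & ~t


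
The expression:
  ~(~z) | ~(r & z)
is always true.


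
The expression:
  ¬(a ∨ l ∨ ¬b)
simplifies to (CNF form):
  b ∧ ¬a ∧ ¬l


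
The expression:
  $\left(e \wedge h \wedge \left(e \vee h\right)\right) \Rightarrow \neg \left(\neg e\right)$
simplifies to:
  $\text{True}$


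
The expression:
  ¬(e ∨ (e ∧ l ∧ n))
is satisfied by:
  {e: False}


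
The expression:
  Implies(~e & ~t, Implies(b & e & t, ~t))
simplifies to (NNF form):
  True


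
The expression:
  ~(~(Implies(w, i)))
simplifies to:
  i | ~w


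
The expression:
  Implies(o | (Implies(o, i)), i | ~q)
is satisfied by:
  {i: True, q: False}
  {q: False, i: False}
  {q: True, i: True}


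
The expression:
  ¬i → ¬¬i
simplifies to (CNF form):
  i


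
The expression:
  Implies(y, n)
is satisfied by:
  {n: True, y: False}
  {y: False, n: False}
  {y: True, n: True}


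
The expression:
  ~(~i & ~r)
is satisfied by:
  {i: True, r: True}
  {i: True, r: False}
  {r: True, i: False}


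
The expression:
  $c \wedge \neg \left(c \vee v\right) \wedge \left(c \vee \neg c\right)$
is never true.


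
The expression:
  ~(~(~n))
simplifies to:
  ~n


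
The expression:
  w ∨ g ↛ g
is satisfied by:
  {w: True}


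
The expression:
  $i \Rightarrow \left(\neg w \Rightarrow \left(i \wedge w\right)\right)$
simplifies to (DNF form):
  $w \vee \neg i$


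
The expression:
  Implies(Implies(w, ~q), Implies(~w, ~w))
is always true.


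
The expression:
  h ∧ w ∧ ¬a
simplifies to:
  h ∧ w ∧ ¬a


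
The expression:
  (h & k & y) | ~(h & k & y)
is always true.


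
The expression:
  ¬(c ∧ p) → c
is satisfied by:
  {c: True}


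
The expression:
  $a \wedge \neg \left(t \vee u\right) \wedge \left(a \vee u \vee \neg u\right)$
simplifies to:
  $a \wedge \neg t \wedge \neg u$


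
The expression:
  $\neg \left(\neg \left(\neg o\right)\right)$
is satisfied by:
  {o: False}


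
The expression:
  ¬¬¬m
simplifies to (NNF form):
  ¬m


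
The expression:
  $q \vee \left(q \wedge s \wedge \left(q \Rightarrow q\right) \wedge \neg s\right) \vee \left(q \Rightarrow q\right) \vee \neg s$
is always true.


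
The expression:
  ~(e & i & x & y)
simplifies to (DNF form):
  ~e | ~i | ~x | ~y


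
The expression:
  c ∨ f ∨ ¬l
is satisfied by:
  {c: True, f: True, l: False}
  {c: True, l: False, f: False}
  {f: True, l: False, c: False}
  {f: False, l: False, c: False}
  {c: True, f: True, l: True}
  {c: True, l: True, f: False}
  {f: True, l: True, c: False}


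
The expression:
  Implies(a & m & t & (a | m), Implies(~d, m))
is always true.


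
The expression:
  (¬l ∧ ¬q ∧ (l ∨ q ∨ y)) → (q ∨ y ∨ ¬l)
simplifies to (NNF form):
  True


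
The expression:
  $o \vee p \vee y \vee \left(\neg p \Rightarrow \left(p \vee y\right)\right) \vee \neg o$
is always true.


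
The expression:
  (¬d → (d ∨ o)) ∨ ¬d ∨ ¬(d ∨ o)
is always true.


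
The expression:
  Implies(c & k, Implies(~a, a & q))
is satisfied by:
  {a: True, k: False, c: False}
  {k: False, c: False, a: False}
  {a: True, c: True, k: False}
  {c: True, k: False, a: False}
  {a: True, k: True, c: False}
  {k: True, a: False, c: False}
  {a: True, c: True, k: True}


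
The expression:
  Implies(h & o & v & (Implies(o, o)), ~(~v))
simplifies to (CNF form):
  True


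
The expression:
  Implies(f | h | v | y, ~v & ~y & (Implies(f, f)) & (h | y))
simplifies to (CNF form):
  ~v & ~y & (h | ~f)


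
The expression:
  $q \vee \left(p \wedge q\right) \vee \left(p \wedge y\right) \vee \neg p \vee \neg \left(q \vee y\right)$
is always true.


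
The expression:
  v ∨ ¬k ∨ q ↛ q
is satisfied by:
  {v: True, k: False}
  {k: False, v: False}
  {k: True, v: True}


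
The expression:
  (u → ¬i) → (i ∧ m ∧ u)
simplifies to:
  i ∧ u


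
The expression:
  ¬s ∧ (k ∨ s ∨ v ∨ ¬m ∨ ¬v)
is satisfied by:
  {s: False}


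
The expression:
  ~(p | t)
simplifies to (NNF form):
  ~p & ~t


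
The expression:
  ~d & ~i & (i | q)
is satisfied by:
  {q: True, d: False, i: False}


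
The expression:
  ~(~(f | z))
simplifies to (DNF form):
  f | z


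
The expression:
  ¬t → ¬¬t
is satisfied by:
  {t: True}


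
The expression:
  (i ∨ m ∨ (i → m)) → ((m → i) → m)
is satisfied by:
  {m: True}


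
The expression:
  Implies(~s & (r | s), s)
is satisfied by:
  {s: True, r: False}
  {r: False, s: False}
  {r: True, s: True}


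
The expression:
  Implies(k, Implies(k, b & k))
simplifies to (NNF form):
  b | ~k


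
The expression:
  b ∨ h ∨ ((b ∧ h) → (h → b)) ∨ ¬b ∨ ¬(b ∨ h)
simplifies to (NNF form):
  True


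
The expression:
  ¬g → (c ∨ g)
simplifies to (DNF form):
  c ∨ g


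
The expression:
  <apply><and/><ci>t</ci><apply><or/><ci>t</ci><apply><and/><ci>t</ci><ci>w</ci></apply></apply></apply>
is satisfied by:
  {t: True}


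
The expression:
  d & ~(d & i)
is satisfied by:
  {d: True, i: False}


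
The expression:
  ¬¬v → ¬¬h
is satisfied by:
  {h: True, v: False}
  {v: False, h: False}
  {v: True, h: True}


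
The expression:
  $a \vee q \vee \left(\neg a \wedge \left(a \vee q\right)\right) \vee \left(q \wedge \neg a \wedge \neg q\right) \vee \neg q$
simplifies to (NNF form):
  $\text{True}$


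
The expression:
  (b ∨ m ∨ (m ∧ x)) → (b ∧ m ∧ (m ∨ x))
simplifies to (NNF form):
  (b ∧ m) ∨ (¬b ∧ ¬m)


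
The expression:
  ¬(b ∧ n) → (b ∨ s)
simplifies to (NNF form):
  b ∨ s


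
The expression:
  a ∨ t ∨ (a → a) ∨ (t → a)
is always true.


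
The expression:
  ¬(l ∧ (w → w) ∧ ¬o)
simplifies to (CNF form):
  o ∨ ¬l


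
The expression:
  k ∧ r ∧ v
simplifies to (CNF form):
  k ∧ r ∧ v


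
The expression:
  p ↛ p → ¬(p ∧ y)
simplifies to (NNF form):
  True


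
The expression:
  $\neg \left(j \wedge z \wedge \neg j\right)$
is always true.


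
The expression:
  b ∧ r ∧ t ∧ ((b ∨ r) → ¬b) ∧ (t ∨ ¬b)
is never true.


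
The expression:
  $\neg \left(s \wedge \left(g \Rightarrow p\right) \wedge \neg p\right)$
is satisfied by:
  {g: True, p: True, s: False}
  {g: True, s: False, p: False}
  {p: True, s: False, g: False}
  {p: False, s: False, g: False}
  {g: True, p: True, s: True}
  {g: True, s: True, p: False}
  {p: True, s: True, g: False}


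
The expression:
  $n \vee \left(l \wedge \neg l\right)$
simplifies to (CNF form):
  $n$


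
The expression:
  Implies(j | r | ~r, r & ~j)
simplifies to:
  r & ~j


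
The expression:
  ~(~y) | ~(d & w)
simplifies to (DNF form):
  y | ~d | ~w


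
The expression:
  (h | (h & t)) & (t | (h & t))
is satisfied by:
  {t: True, h: True}


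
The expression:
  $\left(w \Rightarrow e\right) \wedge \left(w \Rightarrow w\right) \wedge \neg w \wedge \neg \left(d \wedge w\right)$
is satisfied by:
  {w: False}


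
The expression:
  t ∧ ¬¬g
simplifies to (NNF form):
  g ∧ t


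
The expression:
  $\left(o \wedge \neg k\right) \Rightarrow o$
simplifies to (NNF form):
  $\text{True}$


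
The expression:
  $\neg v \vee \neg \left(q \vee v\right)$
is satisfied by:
  {v: False}


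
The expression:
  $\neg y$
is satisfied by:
  {y: False}


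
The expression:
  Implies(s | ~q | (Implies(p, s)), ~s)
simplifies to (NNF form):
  ~s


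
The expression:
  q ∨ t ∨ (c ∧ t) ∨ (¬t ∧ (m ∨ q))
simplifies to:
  m ∨ q ∨ t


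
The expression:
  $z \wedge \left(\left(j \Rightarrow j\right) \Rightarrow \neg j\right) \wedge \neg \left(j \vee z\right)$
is never true.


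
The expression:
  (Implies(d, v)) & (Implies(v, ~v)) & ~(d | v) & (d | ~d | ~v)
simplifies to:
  ~d & ~v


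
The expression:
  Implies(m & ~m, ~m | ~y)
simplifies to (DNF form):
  True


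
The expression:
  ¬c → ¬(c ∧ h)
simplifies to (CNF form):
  True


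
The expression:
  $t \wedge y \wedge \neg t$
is never true.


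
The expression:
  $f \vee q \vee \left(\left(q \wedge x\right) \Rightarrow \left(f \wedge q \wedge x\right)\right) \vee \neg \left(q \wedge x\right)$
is always true.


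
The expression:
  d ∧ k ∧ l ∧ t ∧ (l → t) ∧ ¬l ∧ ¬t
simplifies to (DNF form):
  False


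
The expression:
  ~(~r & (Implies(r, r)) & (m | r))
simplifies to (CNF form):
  r | ~m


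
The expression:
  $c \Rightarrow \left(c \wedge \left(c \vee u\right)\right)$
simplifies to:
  $\text{True}$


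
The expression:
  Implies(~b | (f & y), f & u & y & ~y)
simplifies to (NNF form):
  b & (~f | ~y)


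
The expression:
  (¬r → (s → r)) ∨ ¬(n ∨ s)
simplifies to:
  r ∨ ¬s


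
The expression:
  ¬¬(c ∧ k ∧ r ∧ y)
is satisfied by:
  {r: True, c: True, y: True, k: True}


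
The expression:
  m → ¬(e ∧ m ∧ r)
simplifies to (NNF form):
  ¬e ∨ ¬m ∨ ¬r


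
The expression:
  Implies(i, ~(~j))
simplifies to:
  j | ~i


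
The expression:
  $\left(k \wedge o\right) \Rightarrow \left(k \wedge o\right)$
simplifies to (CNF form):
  $\text{True}$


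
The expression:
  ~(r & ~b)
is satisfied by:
  {b: True, r: False}
  {r: False, b: False}
  {r: True, b: True}


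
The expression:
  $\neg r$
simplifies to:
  $\neg r$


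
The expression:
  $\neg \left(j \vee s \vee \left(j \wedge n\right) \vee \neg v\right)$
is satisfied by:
  {v: True, j: False, s: False}


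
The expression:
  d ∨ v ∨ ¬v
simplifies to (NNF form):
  True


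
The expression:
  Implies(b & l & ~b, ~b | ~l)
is always true.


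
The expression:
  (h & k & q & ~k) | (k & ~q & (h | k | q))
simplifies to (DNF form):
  k & ~q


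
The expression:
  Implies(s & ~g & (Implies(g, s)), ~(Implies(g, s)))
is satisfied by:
  {g: True, s: False}
  {s: False, g: False}
  {s: True, g: True}


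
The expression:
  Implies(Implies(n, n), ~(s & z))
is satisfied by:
  {s: False, z: False}
  {z: True, s: False}
  {s: True, z: False}


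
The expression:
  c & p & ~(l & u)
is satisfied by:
  {c: True, p: True, l: False, u: False}
  {c: True, u: True, p: True, l: False}
  {c: True, l: True, p: True, u: False}


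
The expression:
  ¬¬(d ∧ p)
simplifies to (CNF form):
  d ∧ p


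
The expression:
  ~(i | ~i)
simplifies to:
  False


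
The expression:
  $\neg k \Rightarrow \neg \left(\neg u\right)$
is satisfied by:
  {k: True, u: True}
  {k: True, u: False}
  {u: True, k: False}


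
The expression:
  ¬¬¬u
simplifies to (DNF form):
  ¬u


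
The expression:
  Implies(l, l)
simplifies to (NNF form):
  True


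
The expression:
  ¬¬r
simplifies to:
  r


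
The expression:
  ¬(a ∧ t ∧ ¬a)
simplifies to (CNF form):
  True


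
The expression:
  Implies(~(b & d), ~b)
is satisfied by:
  {d: True, b: False}
  {b: False, d: False}
  {b: True, d: True}


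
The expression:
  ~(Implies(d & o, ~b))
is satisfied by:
  {b: True, d: True, o: True}


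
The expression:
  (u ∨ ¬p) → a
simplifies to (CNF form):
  (a ∨ p) ∧ (a ∨ ¬u)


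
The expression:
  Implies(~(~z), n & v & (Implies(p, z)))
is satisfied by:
  {v: True, n: True, z: False}
  {v: True, n: False, z: False}
  {n: True, v: False, z: False}
  {v: False, n: False, z: False}
  {z: True, v: True, n: True}


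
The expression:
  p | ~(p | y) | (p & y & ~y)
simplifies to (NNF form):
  p | ~y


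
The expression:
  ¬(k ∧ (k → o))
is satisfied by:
  {k: False, o: False}
  {o: True, k: False}
  {k: True, o: False}


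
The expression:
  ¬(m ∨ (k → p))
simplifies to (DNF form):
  k ∧ ¬m ∧ ¬p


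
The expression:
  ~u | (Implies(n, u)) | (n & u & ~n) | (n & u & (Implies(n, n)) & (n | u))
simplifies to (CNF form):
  True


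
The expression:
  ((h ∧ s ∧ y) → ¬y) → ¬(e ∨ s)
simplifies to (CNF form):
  (h ∨ ¬s) ∧ (s ∨ ¬e) ∧ (y ∨ ¬s)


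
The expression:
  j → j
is always true.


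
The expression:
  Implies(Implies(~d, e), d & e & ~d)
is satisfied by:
  {d: False, e: False}


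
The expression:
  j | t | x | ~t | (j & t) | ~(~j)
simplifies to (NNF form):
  True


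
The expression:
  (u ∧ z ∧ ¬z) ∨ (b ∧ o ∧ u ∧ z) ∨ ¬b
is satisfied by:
  {u: True, z: True, o: True, b: False}
  {u: True, z: True, o: False, b: False}
  {u: True, o: True, z: False, b: False}
  {u: True, o: False, z: False, b: False}
  {z: True, o: True, u: False, b: False}
  {z: True, o: False, u: False, b: False}
  {o: True, u: False, z: False, b: False}
  {o: False, u: False, z: False, b: False}
  {b: True, u: True, z: True, o: True}


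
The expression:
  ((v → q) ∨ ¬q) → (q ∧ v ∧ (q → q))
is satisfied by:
  {q: True, v: True}


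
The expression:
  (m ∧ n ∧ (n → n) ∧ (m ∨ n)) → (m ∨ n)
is always true.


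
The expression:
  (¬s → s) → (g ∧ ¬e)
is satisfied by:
  {g: True, s: False, e: False}
  {g: False, s: False, e: False}
  {e: True, g: True, s: False}
  {e: True, g: False, s: False}
  {s: True, g: True, e: False}


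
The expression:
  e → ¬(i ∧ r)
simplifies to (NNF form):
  ¬e ∨ ¬i ∨ ¬r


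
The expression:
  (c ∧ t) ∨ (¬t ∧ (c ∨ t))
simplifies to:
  c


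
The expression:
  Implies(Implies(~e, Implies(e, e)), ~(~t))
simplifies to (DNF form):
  t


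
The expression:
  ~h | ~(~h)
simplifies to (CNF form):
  True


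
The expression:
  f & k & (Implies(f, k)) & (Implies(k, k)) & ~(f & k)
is never true.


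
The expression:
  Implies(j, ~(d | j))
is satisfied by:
  {j: False}


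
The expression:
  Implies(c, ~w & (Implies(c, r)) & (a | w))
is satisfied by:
  {a: True, r: True, c: False, w: False}
  {a: True, r: False, c: False, w: False}
  {r: True, w: False, a: False, c: False}
  {w: False, r: False, a: False, c: False}
  {w: True, a: True, r: True, c: False}
  {w: True, a: True, r: False, c: False}
  {w: True, r: True, a: False, c: False}
  {w: True, r: False, a: False, c: False}
  {c: True, a: True, r: True, w: False}


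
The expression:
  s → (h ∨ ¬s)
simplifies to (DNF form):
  h ∨ ¬s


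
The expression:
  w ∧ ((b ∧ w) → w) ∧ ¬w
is never true.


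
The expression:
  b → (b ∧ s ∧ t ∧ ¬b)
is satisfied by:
  {b: False}


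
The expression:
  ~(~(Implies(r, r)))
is always true.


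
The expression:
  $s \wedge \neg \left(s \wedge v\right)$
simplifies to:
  $s \wedge \neg v$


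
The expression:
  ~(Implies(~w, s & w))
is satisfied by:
  {w: False}


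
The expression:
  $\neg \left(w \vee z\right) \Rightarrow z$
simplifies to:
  $w \vee z$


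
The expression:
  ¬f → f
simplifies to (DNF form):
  f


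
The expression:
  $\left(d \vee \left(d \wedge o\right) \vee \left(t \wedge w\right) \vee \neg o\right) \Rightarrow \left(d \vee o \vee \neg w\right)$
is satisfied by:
  {d: True, o: True, w: False}
  {d: True, w: False, o: False}
  {o: True, w: False, d: False}
  {o: False, w: False, d: False}
  {d: True, o: True, w: True}
  {d: True, w: True, o: False}
  {o: True, w: True, d: False}


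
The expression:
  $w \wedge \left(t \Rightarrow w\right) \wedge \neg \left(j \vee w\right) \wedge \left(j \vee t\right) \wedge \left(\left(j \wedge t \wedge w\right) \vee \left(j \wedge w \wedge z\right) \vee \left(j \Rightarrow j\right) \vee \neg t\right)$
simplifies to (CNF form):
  $\text{False}$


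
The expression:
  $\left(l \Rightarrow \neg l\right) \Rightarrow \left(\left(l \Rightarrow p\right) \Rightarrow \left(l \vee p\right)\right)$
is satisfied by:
  {l: True, p: True}
  {l: True, p: False}
  {p: True, l: False}


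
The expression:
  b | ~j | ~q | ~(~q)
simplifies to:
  True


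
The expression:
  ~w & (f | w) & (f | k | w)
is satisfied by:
  {f: True, w: False}


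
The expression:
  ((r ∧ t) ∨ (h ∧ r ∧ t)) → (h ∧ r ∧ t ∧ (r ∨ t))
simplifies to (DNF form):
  h ∨ ¬r ∨ ¬t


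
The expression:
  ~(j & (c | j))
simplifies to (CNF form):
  ~j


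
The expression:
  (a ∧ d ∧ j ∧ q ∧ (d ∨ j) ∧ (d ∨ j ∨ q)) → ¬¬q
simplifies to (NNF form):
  True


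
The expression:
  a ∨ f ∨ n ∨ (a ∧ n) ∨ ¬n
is always true.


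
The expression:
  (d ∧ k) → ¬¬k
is always true.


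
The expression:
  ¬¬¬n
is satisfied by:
  {n: False}


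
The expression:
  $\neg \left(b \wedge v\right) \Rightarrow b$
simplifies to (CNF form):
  $b$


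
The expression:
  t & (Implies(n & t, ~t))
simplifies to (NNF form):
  t & ~n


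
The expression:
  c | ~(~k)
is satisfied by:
  {k: True, c: True}
  {k: True, c: False}
  {c: True, k: False}


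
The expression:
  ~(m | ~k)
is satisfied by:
  {k: True, m: False}


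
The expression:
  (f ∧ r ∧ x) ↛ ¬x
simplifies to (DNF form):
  f ∧ r ∧ x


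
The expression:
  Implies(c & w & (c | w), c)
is always true.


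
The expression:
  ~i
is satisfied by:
  {i: False}


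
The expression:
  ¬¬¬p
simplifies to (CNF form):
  ¬p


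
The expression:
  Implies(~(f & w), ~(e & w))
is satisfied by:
  {f: True, w: False, e: False}
  {w: False, e: False, f: False}
  {f: True, e: True, w: False}
  {e: True, w: False, f: False}
  {f: True, w: True, e: False}
  {w: True, f: False, e: False}
  {f: True, e: True, w: True}


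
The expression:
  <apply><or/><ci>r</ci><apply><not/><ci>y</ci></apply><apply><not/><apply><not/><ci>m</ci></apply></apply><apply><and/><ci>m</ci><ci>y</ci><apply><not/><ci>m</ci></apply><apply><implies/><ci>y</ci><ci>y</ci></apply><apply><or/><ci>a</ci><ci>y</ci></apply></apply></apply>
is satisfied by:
  {r: True, m: True, y: False}
  {r: True, m: False, y: False}
  {m: True, r: False, y: False}
  {r: False, m: False, y: False}
  {r: True, y: True, m: True}
  {r: True, y: True, m: False}
  {y: True, m: True, r: False}


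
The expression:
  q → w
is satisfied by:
  {w: True, q: False}
  {q: False, w: False}
  {q: True, w: True}


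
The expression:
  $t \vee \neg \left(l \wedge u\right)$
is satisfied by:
  {t: True, l: False, u: False}
  {l: False, u: False, t: False}
  {t: True, u: True, l: False}
  {u: True, l: False, t: False}
  {t: True, l: True, u: False}
  {l: True, t: False, u: False}
  {t: True, u: True, l: True}


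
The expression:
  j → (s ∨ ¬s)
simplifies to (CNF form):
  True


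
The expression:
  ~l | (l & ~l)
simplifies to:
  ~l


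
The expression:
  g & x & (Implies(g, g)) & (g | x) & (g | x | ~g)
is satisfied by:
  {x: True, g: True}


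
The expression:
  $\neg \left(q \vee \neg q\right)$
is never true.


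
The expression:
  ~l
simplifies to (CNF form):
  ~l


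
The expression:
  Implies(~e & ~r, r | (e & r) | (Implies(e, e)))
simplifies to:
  True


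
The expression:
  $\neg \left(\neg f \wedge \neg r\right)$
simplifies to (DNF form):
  $f \vee r$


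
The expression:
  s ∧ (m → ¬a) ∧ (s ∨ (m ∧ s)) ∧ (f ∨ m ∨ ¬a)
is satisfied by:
  {s: True, f: True, m: False, a: False}
  {s: True, f: False, m: False, a: False}
  {s: True, m: True, f: True, a: False}
  {s: True, m: True, f: False, a: False}
  {s: True, a: True, f: True, m: False}


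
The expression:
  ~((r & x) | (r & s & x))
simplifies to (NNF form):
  ~r | ~x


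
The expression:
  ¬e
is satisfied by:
  {e: False}


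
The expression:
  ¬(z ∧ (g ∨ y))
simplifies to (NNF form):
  (¬g ∧ ¬y) ∨ ¬z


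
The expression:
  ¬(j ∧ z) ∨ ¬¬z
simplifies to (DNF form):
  True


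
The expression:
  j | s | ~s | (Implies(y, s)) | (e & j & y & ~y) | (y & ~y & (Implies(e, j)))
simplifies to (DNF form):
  True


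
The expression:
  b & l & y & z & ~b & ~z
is never true.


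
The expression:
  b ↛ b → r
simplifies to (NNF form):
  True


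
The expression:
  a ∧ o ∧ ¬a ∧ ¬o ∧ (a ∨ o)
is never true.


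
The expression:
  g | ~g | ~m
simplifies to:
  True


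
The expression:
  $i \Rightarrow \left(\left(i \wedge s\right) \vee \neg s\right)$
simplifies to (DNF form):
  $\text{True}$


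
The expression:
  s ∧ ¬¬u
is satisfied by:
  {u: True, s: True}


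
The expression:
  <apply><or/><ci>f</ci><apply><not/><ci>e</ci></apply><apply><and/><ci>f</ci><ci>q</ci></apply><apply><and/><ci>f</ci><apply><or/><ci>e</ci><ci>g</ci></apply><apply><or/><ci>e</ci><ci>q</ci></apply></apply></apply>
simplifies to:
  <apply><or/><ci>f</ci><apply><not/><ci>e</ci></apply></apply>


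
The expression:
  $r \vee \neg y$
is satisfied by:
  {r: True, y: False}
  {y: False, r: False}
  {y: True, r: True}


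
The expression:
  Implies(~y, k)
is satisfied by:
  {y: True, k: True}
  {y: True, k: False}
  {k: True, y: False}


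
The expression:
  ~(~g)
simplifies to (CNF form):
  g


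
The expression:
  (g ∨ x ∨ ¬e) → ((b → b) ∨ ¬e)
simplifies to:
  True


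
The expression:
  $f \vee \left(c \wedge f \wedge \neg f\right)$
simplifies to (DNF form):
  $f$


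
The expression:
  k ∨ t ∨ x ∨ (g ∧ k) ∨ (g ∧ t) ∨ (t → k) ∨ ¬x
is always true.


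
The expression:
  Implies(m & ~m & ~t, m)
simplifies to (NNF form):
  True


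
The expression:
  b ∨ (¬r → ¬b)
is always true.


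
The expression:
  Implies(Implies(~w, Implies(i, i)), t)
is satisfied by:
  {t: True}


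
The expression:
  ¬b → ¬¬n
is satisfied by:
  {n: True, b: True}
  {n: True, b: False}
  {b: True, n: False}


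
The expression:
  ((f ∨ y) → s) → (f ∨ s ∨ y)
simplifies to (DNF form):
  f ∨ s ∨ y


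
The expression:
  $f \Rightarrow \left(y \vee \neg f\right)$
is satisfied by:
  {y: True, f: False}
  {f: False, y: False}
  {f: True, y: True}


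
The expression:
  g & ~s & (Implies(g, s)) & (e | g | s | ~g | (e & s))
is never true.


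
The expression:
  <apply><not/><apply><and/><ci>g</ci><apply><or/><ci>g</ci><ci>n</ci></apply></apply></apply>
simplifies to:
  <apply><not/><ci>g</ci></apply>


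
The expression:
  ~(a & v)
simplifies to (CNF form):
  ~a | ~v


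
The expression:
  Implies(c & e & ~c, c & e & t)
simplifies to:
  True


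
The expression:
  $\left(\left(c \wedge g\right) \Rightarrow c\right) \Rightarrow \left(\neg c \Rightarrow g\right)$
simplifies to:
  $c \vee g$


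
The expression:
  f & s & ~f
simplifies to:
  False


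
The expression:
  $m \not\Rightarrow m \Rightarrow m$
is always true.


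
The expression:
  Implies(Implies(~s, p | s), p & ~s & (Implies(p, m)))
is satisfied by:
  {m: True, s: False, p: False}
  {s: False, p: False, m: False}
  {m: True, p: True, s: False}


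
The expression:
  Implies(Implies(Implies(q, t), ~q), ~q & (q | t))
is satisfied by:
  {t: True}


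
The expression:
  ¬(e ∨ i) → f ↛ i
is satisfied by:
  {i: True, e: True, f: True}
  {i: True, e: True, f: False}
  {i: True, f: True, e: False}
  {i: True, f: False, e: False}
  {e: True, f: True, i: False}
  {e: True, f: False, i: False}
  {f: True, e: False, i: False}


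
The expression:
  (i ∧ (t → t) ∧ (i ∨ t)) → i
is always true.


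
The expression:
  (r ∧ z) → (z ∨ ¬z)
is always true.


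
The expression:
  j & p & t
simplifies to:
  j & p & t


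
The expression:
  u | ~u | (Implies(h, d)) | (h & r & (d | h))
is always true.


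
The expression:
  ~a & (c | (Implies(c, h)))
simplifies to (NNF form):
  ~a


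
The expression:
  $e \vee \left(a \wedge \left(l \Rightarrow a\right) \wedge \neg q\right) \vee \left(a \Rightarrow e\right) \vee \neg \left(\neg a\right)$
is always true.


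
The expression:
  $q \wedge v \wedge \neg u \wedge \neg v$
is never true.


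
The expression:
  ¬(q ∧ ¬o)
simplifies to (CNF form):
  o ∨ ¬q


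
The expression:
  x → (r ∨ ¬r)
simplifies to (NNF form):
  True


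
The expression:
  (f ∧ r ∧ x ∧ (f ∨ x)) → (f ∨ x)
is always true.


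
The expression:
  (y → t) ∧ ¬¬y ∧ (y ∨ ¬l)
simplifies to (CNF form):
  t ∧ y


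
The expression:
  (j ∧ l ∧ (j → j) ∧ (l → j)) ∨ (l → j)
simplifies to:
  j ∨ ¬l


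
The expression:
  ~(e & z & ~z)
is always true.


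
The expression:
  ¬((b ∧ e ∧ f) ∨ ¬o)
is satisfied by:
  {o: True, e: False, b: False, f: False}
  {f: True, o: True, e: False, b: False}
  {b: True, o: True, e: False, f: False}
  {f: True, b: True, o: True, e: False}
  {e: True, o: True, f: False, b: False}
  {f: True, e: True, o: True, b: False}
  {b: True, e: True, o: True, f: False}


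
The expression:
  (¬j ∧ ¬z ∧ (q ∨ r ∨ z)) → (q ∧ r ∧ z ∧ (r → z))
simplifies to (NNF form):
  j ∨ z ∨ (¬q ∧ ¬r)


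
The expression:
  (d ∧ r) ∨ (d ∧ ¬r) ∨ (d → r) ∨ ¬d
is always true.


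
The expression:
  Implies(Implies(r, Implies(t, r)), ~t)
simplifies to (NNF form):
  ~t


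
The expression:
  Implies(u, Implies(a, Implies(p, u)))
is always true.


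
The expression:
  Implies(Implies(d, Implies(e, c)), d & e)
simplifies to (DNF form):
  d & e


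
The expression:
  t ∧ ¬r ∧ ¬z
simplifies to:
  t ∧ ¬r ∧ ¬z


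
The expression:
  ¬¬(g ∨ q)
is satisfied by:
  {q: True, g: True}
  {q: True, g: False}
  {g: True, q: False}


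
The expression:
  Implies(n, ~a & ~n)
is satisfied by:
  {n: False}


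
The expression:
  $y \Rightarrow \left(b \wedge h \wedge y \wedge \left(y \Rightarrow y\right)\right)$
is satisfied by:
  {h: True, b: True, y: False}
  {h: True, b: False, y: False}
  {b: True, h: False, y: False}
  {h: False, b: False, y: False}
  {y: True, h: True, b: True}


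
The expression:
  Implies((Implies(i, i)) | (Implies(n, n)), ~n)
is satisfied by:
  {n: False}


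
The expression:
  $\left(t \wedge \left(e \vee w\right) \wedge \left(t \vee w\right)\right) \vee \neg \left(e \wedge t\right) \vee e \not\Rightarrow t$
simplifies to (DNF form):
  $\text{True}$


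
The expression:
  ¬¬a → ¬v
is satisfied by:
  {v: False, a: False}
  {a: True, v: False}
  {v: True, a: False}


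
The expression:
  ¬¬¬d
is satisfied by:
  {d: False}


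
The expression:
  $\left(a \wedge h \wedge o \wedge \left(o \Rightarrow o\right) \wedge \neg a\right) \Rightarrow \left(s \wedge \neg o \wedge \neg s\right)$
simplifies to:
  $\text{True}$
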